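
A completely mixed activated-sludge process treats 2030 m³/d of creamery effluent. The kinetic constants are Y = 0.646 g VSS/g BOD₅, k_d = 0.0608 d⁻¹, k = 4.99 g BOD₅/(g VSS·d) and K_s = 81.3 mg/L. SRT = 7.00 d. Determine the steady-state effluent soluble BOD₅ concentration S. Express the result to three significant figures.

For a completely mixed reactor with recycle the Lawrence–McCarty relation gives S = K_s·(1 + k_d·θ_c) / [θ_c·(Y·k − k_d) − 1] = 81.3 × (1 + 0.0608 × 7.00) / [7.00 × (0.646 × 4.99 − 0.0608) − 1] = 115.9 / 21.14 = 5.483 mg/L.

S ≈ 5.48 mg/L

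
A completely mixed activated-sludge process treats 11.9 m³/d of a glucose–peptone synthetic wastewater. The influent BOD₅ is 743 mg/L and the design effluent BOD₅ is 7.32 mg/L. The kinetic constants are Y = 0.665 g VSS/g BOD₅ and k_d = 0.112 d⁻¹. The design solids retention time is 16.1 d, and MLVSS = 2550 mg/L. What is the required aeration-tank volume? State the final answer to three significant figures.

V ≈ 13.1 m³

From the SRT design equation V = Y Q (S₀−S) θ_c / [X (1 + k_d θ_c)] = 0.665 × 11.9 × (743 − 7.32) × 16.1 / [2550 × (1 + 0.112 × 16.1)] = 9.37×10^4 / 7148 = 13.11 m³.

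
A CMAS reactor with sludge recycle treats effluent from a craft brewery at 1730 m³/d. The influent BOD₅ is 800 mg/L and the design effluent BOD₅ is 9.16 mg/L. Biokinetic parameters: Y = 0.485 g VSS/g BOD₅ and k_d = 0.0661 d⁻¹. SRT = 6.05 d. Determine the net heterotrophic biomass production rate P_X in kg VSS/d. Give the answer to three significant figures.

P_X ≈ 474 kg VSS/d

Observed yield with endogenous decay: Y_obs = Y / (1 + k_d·θ_c) = 0.485 / (1 + 0.0661 × 6.05) = 0.485 / 1.400 = 0.3465 g VSS/g BOD₅.
Q·(S₀ − S) = 1730 × (800 − 9.16) × 10⁻³ = 1368 kg/d removed.
Net biomass production P_X = Y_obs × Q·(S₀ − S) = 0.3465 × 1368 = 474.0 kg VSS/d.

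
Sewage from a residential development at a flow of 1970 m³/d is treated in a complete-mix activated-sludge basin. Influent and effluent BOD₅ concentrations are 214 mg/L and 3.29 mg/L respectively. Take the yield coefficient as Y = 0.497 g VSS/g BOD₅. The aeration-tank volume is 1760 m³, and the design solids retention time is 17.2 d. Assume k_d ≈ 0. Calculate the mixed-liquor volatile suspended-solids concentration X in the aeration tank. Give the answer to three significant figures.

X ≈ 2020 mg/L

X = Y·Q·ΔS·θ_c / V = 0.497 × 1970 × (214 − 3.29) × 17.2 / 1760 = 2016 mg/L.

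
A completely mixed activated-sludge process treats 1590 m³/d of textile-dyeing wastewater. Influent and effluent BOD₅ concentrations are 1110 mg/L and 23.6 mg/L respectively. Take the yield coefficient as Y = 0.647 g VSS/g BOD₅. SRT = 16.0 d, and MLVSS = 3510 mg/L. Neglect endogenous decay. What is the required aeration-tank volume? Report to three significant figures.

With k_d = 0 the design equation reduces to V = Y Q (S₀−S) θ_c / X = 0.647 × 1590 × (1110 − 23.6) × 16.0 / 3510 = 5095 m³.

V ≈ 5090 m³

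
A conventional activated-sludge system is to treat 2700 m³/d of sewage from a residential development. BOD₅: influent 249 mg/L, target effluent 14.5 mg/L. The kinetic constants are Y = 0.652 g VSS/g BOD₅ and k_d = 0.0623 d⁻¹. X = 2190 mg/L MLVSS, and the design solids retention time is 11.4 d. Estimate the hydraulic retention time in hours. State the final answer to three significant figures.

From the SRT design equation V = Y Q (S₀−S) θ_c / [X (1 + k_d θ_c)] = 0.652 × 2700 × (249 − 14.5) × 11.4 / [2190 × (1 + 0.0623 × 11.4)] = 4.71×10^6 / 3745 = 1257 m³.
τ = V/Q = 1257/2700 = 0.4654 d, or 11.17 h.

τ ≈ 11.2 h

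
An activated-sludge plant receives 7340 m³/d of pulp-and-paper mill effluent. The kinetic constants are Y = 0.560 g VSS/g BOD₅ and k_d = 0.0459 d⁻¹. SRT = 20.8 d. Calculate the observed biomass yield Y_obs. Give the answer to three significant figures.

Y_obs ≈ 0.286 g VSS/g BOD₅

The observed yield is Y_obs = Y/(1 + k_d·θ_c) = 0.560 / (1 + 0.0459 × 20.8) = 0.560 / 1.955 = 0.2865 g VSS per g BOD₅ removed.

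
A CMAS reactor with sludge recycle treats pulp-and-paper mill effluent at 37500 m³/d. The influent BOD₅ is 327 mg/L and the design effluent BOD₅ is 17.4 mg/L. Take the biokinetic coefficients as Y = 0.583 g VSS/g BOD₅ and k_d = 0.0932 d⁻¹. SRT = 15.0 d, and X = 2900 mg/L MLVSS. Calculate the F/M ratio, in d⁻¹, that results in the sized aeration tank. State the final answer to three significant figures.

Rearranging the biomass balance for a CMAS with decay, V = Y·Q·ΔS·θ_c / [X·(1+k_d θ_c)] = 0.583 × 37500 × (327 − 17.4) × 15.0 / [2900 × (1 + 0.0932 × 15.0)] = 1.02×10^8 / 6954 = 14600 m³.
F/M = applied load / biomass = Q·S₀/(V·X) = 37500 × 327 / (14600 × 2900) = 0.2896 d⁻¹.

F/M ≈ 0.290 d⁻¹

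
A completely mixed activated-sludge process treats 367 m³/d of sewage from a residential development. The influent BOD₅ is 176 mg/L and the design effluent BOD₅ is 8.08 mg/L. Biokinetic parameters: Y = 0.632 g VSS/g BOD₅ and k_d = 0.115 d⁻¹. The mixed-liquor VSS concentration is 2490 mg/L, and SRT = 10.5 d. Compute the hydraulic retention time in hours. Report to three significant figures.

Steady-state biomass mass balance: V·X·(1 + k_d·θ_c) = Y·Q·(S₀ − S)·θ_c, so V = 0.632 × 367 × (176 − 8.08) × 10.5 / [2490 × (1 + 0.115 × 10.5)] = 4.09×10^5 / 5497 = 74.40 m³.
τ = V/Q = 74.40/367 = 0.2027 d, or 4.865 h.

τ ≈ 4.87 h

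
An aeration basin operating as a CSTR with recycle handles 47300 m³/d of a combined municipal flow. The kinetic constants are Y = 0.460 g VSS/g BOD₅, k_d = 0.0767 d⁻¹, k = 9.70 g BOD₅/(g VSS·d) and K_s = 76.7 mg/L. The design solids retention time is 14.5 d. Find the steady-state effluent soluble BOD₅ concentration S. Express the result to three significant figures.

S ≈ 2.59 mg/L

For a completely mixed reactor with recycle the Lawrence–McCarty relation gives S = K_s·(1 + k_d·θ_c) / [θ_c·(Y·k − k_d) − 1] = 76.7 × (1 + 0.0767 × 14.5) / [14.5 × (0.460 × 9.70 − 0.0767) − 1] = 162.0 / 62.59 = 2.588 mg/L.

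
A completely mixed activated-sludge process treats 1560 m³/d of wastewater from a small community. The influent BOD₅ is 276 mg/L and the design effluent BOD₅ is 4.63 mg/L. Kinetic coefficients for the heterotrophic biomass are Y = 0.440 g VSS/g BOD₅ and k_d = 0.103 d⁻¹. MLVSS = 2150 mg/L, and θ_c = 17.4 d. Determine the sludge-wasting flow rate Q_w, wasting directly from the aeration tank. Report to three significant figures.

Q_w ≈ 31.0 m³/d

Rearranging the biomass balance for a CMAS with decay, V = Y·Q·ΔS·θ_c / [X·(1+k_d θ_c)] = 0.440 × 1560 × (276 − 4.63) × 17.4 / [2150 × (1 + 0.103 × 17.4)] = 3.24×10^6 / 6003 = 539.9 m³.
With mixed-liquor wasting, θ_c = V/Q_w, so Q_w = V/θ_c = 539.9/17.4 = 31.03 m³/d.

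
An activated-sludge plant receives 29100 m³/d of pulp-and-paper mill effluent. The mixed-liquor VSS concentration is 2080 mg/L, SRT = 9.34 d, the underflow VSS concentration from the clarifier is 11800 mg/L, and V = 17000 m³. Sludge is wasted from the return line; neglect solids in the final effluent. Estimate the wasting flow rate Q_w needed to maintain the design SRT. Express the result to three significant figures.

Q_w ≈ 321 m³/d

Wasting from the return line (neglecting effluent solids): Q_w = V·X / (θ_c·X_r) = 17000 × 2080 / (9.34 × 11800) = 320.8 m³/d.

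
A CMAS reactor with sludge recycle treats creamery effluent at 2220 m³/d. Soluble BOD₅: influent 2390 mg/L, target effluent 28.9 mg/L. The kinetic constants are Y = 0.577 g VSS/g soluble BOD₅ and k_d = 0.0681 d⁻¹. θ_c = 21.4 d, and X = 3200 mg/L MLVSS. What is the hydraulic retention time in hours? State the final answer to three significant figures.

Steady-state biomass mass balance: V·X·(1 + k_d·θ_c) = Y·Q·(S₀ − S)·θ_c, so V = 0.577 × 2220 × (2390 − 28.9) × 21.4 / [3200 × (1 + 0.0681 × 21.4)] = 6.47×10^7 / 7863 = 8231 m³.
HRT = V/Q = 8231 m³ / 2220 m³·d⁻¹ = 3.708 d × 24 = 88.98 h.

τ ≈ 89.0 h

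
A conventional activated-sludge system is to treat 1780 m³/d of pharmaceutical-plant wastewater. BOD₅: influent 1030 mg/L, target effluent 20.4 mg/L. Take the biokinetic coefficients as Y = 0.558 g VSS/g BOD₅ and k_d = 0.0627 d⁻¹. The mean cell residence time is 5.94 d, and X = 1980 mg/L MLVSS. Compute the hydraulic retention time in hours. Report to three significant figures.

Steady-state biomass mass balance: V·X·(1 + k_d·θ_c) = Y·Q·(S₀ − S)·θ_c, so V = 0.558 × 1780 × (1030 − 20.4) × 5.94 / [1980 × (1 + 0.0627 × 5.94)] = 5.96×10^6 / 2717 = 2192 m³.
Hydraulic retention time τ = V/Q = 2192 / 1780 = 1.231 d = 29.55 h.

τ ≈ 29.6 h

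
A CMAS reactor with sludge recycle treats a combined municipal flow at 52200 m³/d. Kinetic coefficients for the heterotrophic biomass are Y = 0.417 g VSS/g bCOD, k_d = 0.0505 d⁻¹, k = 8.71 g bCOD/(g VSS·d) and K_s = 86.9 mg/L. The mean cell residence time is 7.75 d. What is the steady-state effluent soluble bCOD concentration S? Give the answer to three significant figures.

For a completely mixed reactor with recycle the Lawrence–McCarty relation gives S = K_s·(1 + k_d·θ_c) / [θ_c·(Y·k − k_d) − 1] = 86.9 × (1 + 0.0505 × 7.75) / [7.75 × (0.417 × 8.71 − 0.0505) − 1] = 120.9 / 26.76 = 4.519 mg/L.

S ≈ 4.52 mg/L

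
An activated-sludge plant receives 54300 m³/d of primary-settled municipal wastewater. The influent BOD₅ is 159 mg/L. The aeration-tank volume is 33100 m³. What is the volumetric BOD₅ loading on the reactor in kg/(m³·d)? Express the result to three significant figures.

L_v ≈ 0.261 kg BOD₅/(m³·d)

Applied BOD₅ load per unit volume = Q·S₀/V = (54300 × 159/1000)/33100 = 0.2608 kg BOD₅·m⁻³·d⁻¹.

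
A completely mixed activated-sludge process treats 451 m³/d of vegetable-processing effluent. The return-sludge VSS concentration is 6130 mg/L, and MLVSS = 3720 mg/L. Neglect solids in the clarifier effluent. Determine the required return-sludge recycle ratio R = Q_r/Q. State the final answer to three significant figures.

R ≈ 1.54

Mass balance around the secondary clarifier (neglecting effluent solids): R = X / (X_r − X) = 3720 / (6130 − 3720) = 1.544.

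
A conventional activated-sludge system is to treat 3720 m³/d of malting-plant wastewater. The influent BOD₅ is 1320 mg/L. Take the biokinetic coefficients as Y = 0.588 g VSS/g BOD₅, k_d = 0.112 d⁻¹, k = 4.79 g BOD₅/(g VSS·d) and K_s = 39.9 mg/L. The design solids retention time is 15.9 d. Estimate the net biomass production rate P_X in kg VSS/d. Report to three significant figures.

P_X ≈ 1040 kg VSS/d

For a completely mixed reactor with recycle the Lawrence–McCarty relation gives S = K_s·(1 + k_d·θ_c) / [θ_c·(Y·k − k_d) − 1] = 39.9 × (1 + 0.112 × 15.9) / [15.9 × (0.588 × 4.79 − 0.112) − 1] = 111.0 / 42.00 = 2.642 mg/L.
Correct the yield for decay: Y_obs = Y/(1 + k_d θ_c) = 0.588 / (1 + 0.112 × 15.9) = 0.588 / 2.781 = 0.2114.
Q·(S₀ − S) = 3720 × (1320 − 2.64) × 10⁻³ = 4901 kg/d removed.
So the net sludge growth is P_X = 0.2114 × 4901 = 1036 kg VSS/d.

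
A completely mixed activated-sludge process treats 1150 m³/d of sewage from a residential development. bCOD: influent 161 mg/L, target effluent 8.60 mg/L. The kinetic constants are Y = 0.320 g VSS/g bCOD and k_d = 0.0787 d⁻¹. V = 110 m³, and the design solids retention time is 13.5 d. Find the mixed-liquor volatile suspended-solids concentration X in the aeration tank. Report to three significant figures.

X ≈ 3340 mg/L

Solving the biomass balance for X: X = Y Q (S₀−S) θ_c / [V (1+k_d θ_c)] = 0.320 × 1150 × (161 − 8.60) × 13.5 / [110 × (1 + 0.0787 × 13.5)] = 3337 mg/L.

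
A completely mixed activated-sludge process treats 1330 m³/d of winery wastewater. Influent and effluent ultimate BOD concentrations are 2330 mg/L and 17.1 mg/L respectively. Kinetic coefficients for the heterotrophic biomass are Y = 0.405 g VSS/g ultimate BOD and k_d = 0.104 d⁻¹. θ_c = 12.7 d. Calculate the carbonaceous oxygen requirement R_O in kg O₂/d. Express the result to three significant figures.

R_O ≈ 2310 kg O₂/d

Observed yield with endogenous decay: Y_obs = Y / (1 + k_d·θ_c) = 0.405 / (1 + 0.104 × 12.7) = 0.405 / 2.321 = 0.1745 g VSS/g ultimate BOD.
ΔS = 2330 − 17.1 = 2313 mg/L, so the substrate removal rate is 1330 × 2313/1000 = 3076 kg ultimate BOD/d.
Net sludge production P_X = 0.1745 × 3076 = 536.8 kg VSS/d.
R_O = Q·(S₀ − S) − 1.42·P_X = 3076 − 1.42 × 536.8 = 2314 kg O₂/d.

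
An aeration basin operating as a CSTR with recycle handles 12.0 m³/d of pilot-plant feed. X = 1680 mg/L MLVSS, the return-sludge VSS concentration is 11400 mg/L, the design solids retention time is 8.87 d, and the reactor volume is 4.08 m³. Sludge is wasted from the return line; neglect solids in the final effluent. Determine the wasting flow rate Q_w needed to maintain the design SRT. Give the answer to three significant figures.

Q_w ≈ 0.0678 m³/d

θ_c = V·X/(Q_w·X_r) when wasting from the recycle, so Q_w = V·X/(θ_c·X_r) = 4.080 × 1680 / (8.87 × 11400) = 0.06779 m³/d.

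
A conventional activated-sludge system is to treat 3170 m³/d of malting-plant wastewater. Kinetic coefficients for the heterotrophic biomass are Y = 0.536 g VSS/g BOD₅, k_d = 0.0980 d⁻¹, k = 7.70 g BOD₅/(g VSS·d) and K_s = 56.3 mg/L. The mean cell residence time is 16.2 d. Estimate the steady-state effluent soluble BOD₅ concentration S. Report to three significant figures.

S ≈ 2.27 mg/L

For a completely mixed reactor with recycle the Lawrence–McCarty relation gives S = K_s·(1 + k_d·θ_c) / [θ_c·(Y·k − k_d) − 1] = 56.3 × (1 + 0.0980 × 16.2) / [16.2 × (0.536 × 7.70 − 0.0980) − 1] = 145.7 / 64.27 = 2.267 mg/L.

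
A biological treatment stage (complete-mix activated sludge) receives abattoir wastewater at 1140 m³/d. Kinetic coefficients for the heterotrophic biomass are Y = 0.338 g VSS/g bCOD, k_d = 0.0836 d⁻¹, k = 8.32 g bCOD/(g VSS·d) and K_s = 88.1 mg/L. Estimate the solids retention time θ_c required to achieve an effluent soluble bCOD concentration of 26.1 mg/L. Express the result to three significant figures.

θ_c ≈ 1.79 d

At the target effluent, Y k S/(K_s+S) = 0.338×8.32×26.1/114.2 = 0.6427 d⁻¹.
1/θ_c = 0.6427 − 0.0836 = 0.5591 d⁻¹, so θ_c = 1.789 d.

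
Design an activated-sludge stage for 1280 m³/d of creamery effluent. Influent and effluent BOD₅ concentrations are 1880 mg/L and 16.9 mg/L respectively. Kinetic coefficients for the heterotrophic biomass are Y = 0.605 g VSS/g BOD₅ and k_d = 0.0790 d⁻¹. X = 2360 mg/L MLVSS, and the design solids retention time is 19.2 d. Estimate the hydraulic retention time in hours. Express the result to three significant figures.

τ ≈ 87.4 h

Steady-state biomass mass balance: V·X·(1 + k_d·θ_c) = Y·Q·(S₀ − S)·θ_c, so V = 0.605 × 1280 × (1880 − 16.9) × 19.2 / [2360 × (1 + 0.0790 × 19.2)] = 2.77×10^7 / 5940 = 4664 m³.
τ = V/Q = 4664/1280 = 3.644 d, or 87.45 h.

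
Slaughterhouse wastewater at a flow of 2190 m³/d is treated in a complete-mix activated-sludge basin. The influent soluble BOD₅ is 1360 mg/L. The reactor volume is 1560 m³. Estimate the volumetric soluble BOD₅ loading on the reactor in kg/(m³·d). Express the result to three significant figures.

Applied soluble BOD₅ load per unit volume = Q·S₀/V = (2190 × 1360/1000)/1560 = 1.909 kg soluble BOD₅·m⁻³·d⁻¹.

L_v ≈ 1.91 kg soluble BOD₅/(m³·d)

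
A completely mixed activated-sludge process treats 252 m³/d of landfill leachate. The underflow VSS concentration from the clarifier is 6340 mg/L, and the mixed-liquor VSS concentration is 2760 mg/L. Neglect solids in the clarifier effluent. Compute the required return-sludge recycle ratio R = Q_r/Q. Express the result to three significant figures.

Mass balance around the secondary clarifier (neglecting effluent solids): R = X / (X_r − X) = 2760 / (6340 − 2760) = 0.7709.

R ≈ 0.771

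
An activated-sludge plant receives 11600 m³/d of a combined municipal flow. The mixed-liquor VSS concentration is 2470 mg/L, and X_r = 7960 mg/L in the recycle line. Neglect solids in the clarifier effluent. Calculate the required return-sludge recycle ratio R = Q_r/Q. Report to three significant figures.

Solids balance on the clarifier gives (1+R)X = R·X_r, so R = X/(X_r − X) = 2470 / (7960 − 2470) = 0.4499.

R ≈ 0.450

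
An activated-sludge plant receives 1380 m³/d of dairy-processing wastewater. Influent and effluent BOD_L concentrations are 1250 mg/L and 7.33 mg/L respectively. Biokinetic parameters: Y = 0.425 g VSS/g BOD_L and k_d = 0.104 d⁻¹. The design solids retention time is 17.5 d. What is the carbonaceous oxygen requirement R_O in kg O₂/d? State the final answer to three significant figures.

R_O ≈ 1350 kg O₂/d

Y_obs = Y / (1 + k_d θ_c) = 0.425 / (1 + 0.104 × 17.5) = 0.425 / 2.820 = 0.1507.
Q·(S₀ − S) = 1380 × (1250 − 7.33) × 10⁻³ = 1715 kg/d removed.
P_X = Y_obs·Q·(S₀ − S) = 0.1507 × 1715 = 258.4 kg VSS/d.
Carbonaceous O₂ demand = substrate oxidised − cell-mass equivalent = 1715 − 1.42 × 258.4 = 1348 kg O₂/d.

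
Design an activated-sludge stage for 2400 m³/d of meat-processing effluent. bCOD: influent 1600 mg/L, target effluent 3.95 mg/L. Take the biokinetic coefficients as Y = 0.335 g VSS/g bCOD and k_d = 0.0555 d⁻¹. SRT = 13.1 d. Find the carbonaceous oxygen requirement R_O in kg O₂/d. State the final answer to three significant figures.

R_O ≈ 2780 kg O₂/d

Correct the yield for decay: Y_obs = Y/(1 + k_d θ_c) = 0.335 / (1 + 0.0555 × 13.1) = 0.335 / 1.727 = 0.1940.
ΔS = 1600 − 3.95 = 1596 mg/L, so the substrate removal rate is 2400 × 1596/1000 = 3831 kg bCOD/d.
P_X = Y_obs·Q·(S₀ − S) = 0.1940 × 3831 = 743.0 kg VSS/d.
R_O = Q·ΔS − 1.42 P_X = 3831 − 1055 = 2775 kg O₂/d.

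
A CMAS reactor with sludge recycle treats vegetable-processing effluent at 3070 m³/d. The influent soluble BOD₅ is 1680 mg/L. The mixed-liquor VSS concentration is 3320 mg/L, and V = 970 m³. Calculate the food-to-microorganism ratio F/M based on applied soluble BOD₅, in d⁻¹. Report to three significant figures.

F/M ≈ 1.60 d⁻¹

Food-to-microorganism ratio F/M = Q S₀ / (V X) = 3070 × 1680 / (970.0 × 3320) = 1.602 d⁻¹.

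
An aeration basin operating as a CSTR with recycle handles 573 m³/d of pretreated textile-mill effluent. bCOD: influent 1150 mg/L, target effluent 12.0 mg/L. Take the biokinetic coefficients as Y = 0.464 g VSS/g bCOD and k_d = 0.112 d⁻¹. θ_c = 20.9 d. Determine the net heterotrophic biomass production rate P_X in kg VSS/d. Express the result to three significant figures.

P_X ≈ 90.6 kg VSS/d

Y_obs = Y / (1 + k_d θ_c) = 0.464 / (1 + 0.112 × 20.9) = 0.464 / 3.341 = 0.1389.
Q·(S₀ − S) = 573 × (1150 − 12.0) × 10⁻³ = 652.1 kg/d removed.
Biomass produced: P_X = Y_obs·Q·ΔS = 0.1389 × 652.1 ≈ 90.57 kg VSS/d.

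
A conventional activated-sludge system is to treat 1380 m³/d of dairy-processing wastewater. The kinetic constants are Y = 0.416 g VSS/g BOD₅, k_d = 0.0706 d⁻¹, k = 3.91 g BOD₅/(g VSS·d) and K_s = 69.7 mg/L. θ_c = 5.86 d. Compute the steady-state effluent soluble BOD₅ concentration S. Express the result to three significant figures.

S ≈ 12.1 mg/L

Effluent substrate depends only on kinetics and SRT: S = K_s(1 + k_d θ_c) / [θ_c(Yk − k_d) − 1] = 69.7 × (1 + 0.0706 × 5.86) / [5.86 × (0.416 × 3.91 − 0.0706) − 1] = 98.54 / 8.118 = 12.14 mg/L.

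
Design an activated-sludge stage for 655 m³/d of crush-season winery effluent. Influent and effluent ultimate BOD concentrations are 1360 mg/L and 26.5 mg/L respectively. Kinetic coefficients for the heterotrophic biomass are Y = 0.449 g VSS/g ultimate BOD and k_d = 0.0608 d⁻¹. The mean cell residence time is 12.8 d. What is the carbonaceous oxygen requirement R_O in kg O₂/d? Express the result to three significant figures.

R_O ≈ 560 kg O₂/d

Y_obs = Y / (1 + k_d θ_c) = 0.449 / (1 + 0.0608 × 12.8) = 0.449 / 1.778 = 0.2525.
Mass of ultimate BOD removed per day: Q(S₀ − S) = 655 × 1334 g/m³ = 873.4 kg/d.
P_X = Y_obs·Q·(S₀ − S) = 0.2525 × 873.4 = 220.5 kg VSS/d.
R_O = Q·ΔS − 1.42 P_X = 873.4 − 313.2 = 560.3 kg O₂/d.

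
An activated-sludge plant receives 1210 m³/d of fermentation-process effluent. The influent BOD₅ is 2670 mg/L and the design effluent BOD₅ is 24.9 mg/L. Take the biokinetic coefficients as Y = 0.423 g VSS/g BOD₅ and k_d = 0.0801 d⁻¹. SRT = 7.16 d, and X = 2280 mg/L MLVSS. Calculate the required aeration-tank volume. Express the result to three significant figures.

From the SRT design equation V = Y Q (S₀−S) θ_c / [X (1 + k_d θ_c)] = 0.423 × 1210 × (2670 − 24.9) × 7.16 / [2280 × (1 + 0.0801 × 7.16)] = 9.69×10^6 / 3588 = 2702 m³.

V ≈ 2700 m³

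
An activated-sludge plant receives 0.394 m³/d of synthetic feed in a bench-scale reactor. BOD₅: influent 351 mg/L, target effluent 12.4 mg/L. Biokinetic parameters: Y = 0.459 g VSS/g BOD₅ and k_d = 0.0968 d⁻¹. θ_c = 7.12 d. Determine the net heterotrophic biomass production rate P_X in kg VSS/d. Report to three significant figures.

P_X ≈ 0.0363 kg VSS/d

Correct the yield for decay: Y_obs = Y/(1 + k_d θ_c) = 0.459 / (1 + 0.0968 × 7.12) = 0.459 / 1.689 = 0.2717.
Q·(S₀ − S) = 0.394 × (351 − 12.4) × 10⁻³ = 0.1334 kg/d removed.
Biomass produced: P_X = Y_obs·Q·ΔS = 0.2717 × 0.1334 ≈ 0.03625 kg VSS/d.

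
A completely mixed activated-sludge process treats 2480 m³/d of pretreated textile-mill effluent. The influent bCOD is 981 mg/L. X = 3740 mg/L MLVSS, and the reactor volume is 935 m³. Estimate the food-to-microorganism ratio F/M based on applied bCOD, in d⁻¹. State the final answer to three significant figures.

F/M = applied load / biomass = Q·S₀/(V·X) = 2480 × 981 / (935.0 × 3740) = 0.6957 d⁻¹.

F/M ≈ 0.696 d⁻¹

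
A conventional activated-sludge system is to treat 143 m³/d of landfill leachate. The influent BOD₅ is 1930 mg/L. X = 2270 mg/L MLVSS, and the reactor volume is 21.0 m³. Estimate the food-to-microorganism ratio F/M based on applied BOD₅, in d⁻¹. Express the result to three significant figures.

F/M ≈ 5.79 d⁻¹

Food-to-microorganism ratio F/M = Q S₀ / (V X) = 143 × 1930 / (21.00 × 2270) = 5.790 d⁻¹.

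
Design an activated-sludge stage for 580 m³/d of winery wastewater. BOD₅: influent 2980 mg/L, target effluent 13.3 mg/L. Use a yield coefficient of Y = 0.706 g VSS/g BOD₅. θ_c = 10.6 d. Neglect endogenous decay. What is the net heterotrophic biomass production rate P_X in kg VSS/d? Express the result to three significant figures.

P_X ≈ 1210 kg VSS/d

No decay correction is needed, so Y_obs = Y = 0.706.
Substrate removed = Q·(S₀ − S) = 580 m³/d × (2980 − 13.3) g/m³ = 1.72×10^6 g/d = 1721 kg/d.
P_X = Y_obs · Q(S₀ − S) = 0.7060 × 1721 = 1215 kg VSS/d.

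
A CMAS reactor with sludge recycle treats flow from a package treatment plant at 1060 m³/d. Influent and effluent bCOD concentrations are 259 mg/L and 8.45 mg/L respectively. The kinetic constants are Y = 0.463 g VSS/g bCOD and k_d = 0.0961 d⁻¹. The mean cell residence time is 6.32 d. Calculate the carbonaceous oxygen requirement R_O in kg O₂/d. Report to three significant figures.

Y_obs = Y / (1 + k_d θ_c) = 0.463 / (1 + 0.0961 × 6.32) = 0.463 / 1.607 = 0.2881.
Substrate removed = Q·(S₀ − S) = 1060 m³/d × (259 − 8.45) g/m³ = 2.66×10^5 g/d = 265.6 kg/d.
Biomass synthesised: P_X = Y_obs × 265.6 = 76.50 kg VSS/d.
R_O = Q·(S₀ − S) − 1.42·P_X = 265.6 − 1.42 × 76.50 = 157.0 kg O₂/d.

R_O ≈ 157 kg O₂/d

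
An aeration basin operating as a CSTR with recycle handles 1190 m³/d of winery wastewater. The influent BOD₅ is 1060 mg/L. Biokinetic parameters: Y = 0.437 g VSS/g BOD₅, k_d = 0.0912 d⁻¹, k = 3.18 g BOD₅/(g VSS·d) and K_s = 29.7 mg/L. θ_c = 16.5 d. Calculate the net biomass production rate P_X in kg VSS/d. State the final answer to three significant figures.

P_X ≈ 219 kg VSS/d

From the Monod/SRT balance for a CMAS, S = K_s·(1+k_d θ_c)/[θ_c·(Y k − k_d) − 1] = 29.7 × (1 + 0.0912 × 16.5) / [16.5 × (0.437 × 3.18 − 0.0912) − 1] = 74.39 / 20.42 = 3.642 mg/L.
The observed yield is Y_obs = Y/(1 + k_d·θ_c) = 0.437 / (1 + 0.0912 × 16.5) = 0.437 / 2.505 = 0.1745 g VSS per g BOD₅ removed.
ΔS = 1060 − 3.64 = 1056 mg/L, so the substrate removal rate is 1190 × 1056/1000 = 1257 kg BOD₅/d.
Net biomass production P_X = Y_obs × Q·(S₀ − S) = 0.1745 × 1257 = 219.3 kg VSS/d.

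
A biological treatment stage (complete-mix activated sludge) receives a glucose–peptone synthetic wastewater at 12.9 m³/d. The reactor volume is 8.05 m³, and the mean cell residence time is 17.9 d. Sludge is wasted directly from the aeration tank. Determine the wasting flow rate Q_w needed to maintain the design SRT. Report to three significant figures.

Q_w ≈ 0.450 m³/d

With mixed-liquor wasting, θ_c = V/Q_w, so Q_w = V/θ_c = 8.050/17.9 = 0.4497 m³/d.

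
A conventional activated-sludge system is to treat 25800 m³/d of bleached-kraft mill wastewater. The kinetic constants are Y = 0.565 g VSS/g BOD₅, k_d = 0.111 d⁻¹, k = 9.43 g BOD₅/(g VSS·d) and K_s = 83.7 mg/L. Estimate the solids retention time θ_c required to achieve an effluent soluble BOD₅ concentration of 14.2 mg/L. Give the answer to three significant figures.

From 1/θ_c = Y·k·S/(K_s + S) − k_d: Y·k·S/(K_s+S) = 0.565 × 9.43 × 14.2 / (83.7 + 14.2) = 0.7728 d⁻¹.
1/θ_c = 0.7728 − 0.111 = 0.6618 d⁻¹, so θ_c = 1.511 d.

θ_c ≈ 1.51 d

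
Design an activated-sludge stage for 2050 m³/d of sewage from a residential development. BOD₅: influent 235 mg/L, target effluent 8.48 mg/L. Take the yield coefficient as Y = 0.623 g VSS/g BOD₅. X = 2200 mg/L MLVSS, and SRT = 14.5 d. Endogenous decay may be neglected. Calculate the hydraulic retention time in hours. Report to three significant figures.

V·X = Y·Q·ΔS·θ_c gives V = 0.623 × 2050 × (235 − 8.48) × 14.5 / 2200 = 1907 m³.
Hydraulic retention time τ = V/Q = 1907 / 2050 = 0.9301 d = 22.32 h.

τ ≈ 22.3 h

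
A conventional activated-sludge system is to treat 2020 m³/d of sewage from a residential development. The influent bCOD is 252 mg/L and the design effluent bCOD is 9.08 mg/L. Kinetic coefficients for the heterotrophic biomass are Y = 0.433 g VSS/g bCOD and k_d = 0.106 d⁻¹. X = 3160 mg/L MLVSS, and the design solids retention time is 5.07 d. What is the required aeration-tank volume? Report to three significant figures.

V ≈ 222 m³

From the SRT design equation V = Y Q (S₀−S) θ_c / [X (1 + k_d θ_c)] = 0.433 × 2020 × (252 − 9.08) × 5.07 / [3160 × (1 + 0.106 × 5.07)] = 1.08×10^6 / 4858 = 221.7 m³.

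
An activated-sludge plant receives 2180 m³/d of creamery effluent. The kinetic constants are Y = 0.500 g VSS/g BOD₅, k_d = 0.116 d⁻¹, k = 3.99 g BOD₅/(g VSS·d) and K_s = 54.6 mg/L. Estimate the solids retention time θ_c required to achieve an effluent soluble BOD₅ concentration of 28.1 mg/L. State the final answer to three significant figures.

θ_c ≈ 1.78 d

Specific growth rate at S = 28.1 mg/L: μ = YkS/(K_s+S) = 0.500·3.99·28.1/(54.6+28.1) = 0.6779 d⁻¹.
θ_c = 1/(μ − k_d) = 1/(0.6779 − 0.116) = 1/0.5619 = 1.780 d.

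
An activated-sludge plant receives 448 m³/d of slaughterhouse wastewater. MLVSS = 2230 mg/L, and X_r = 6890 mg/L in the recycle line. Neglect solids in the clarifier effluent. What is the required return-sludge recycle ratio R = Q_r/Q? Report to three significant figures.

Mass balance around the secondary clarifier (neglecting effluent solids): R = X / (X_r − X) = 2230 / (6890 − 2230) = 0.4785.

R ≈ 0.479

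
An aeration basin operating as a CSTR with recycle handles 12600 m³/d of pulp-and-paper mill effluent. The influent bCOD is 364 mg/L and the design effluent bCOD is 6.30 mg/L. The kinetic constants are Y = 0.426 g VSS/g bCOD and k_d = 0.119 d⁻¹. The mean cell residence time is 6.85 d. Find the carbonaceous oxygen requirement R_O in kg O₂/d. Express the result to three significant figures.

Y_obs = Y / (1 + k_d θ_c) = 0.426 / (1 + 0.119 × 6.85) = 0.426 / 1.815 = 0.2347.
Mass of bCOD removed per day: Q(S₀ − S) = 12600 × 357.7 g/m³ = 4507 kg/d.
Net sludge production P_X = 0.2347 × 4507 = 1058 kg VSS/d.
Carbonaceous O₂ demand = substrate oxidised − cell-mass equivalent = 4507 − 1.42 × 1058 = 3005 kg O₂/d.

R_O ≈ 3010 kg O₂/d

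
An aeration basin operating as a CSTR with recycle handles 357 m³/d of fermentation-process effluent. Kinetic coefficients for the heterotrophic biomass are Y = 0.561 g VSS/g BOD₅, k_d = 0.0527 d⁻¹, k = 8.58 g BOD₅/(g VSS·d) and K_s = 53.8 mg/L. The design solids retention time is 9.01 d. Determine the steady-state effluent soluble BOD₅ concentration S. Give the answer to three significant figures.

S ≈ 1.89 mg/L

For a completely mixed reactor with recycle the Lawrence–McCarty relation gives S = K_s·(1 + k_d·θ_c) / [θ_c·(Y·k − k_d) − 1] = 53.8 × (1 + 0.0527 × 9.01) / [9.01 × (0.561 × 8.58 − 0.0527) − 1] = 79.35 / 41.89 = 1.894 mg/L.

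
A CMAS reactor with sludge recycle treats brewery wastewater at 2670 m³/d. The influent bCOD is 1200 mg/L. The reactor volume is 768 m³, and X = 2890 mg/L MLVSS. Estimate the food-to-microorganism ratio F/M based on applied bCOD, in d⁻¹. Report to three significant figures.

F/M ≈ 1.44 d⁻¹

Food-to-microorganism ratio F/M = Q S₀ / (V X) = 2670 × 1200 / (768.0 × 2890) = 1.444 d⁻¹.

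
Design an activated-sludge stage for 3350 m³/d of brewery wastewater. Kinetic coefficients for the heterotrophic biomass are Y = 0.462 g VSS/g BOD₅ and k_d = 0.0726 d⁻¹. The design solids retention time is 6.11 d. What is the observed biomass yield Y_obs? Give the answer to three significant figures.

Y_obs ≈ 0.320 g VSS/g BOD₅

The observed yield is Y_obs = Y/(1 + k_d·θ_c) = 0.462 / (1 + 0.0726 × 6.11) = 0.462 / 1.444 = 0.3200 g VSS per g BOD₅ removed.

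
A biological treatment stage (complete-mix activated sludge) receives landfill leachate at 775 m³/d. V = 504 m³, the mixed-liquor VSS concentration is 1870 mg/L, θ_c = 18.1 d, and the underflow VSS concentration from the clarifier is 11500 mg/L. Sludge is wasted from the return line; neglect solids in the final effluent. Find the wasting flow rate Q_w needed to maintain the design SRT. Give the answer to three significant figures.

Q_w ≈ 4.53 m³/d

Q_w = (V·X)/(θ_c X_r) = 504.0 × 1870 / (18.1 × 11500) = 4.528 m³/d.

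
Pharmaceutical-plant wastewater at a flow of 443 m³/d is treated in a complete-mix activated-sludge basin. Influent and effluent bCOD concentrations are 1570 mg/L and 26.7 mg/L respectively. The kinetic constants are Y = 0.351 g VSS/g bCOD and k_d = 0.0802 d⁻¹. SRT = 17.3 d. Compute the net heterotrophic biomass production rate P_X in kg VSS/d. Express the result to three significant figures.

P_X ≈ 101 kg VSS/d

Observed yield with endogenous decay: Y_obs = Y / (1 + k_d·θ_c) = 0.351 / (1 + 0.0802 × 17.3) = 0.351 / 2.387 = 0.1470 g VSS/g bCOD.
Substrate removed = Q·(S₀ − S) = 443 m³/d × (1570 − 26.7) g/m³ = 6.84×10^5 g/d = 683.7 kg/d.
So the net sludge growth is P_X = 0.1470 × 683.7 = 100.5 kg VSS/d.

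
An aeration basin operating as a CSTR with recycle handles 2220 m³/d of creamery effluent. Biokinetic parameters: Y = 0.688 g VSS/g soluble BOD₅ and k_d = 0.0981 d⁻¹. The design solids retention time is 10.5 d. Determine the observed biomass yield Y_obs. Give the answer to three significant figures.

Y_obs = Y / (1 + k_d θ_c) = 0.688 / (1 + 0.0981 × 10.5) = 0.688 / 2.030 = 0.3389.

Y_obs ≈ 0.339 g VSS/g soluble BOD₅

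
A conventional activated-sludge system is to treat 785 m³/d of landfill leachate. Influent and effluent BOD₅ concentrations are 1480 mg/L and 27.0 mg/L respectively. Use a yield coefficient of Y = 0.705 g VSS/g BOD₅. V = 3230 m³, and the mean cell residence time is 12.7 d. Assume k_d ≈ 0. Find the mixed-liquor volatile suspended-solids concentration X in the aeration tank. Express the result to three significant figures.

X = Y·Q·ΔS·θ_c / V = 0.705 × 785 × (1480 − 27.0) × 12.7 / 3230 = 3162 mg/L.

X ≈ 3160 mg/L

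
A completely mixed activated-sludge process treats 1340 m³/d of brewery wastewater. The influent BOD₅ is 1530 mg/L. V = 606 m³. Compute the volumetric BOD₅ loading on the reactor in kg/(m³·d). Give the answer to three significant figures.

L_v ≈ 3.38 kg BOD₅/(m³·d)

L_v = Q S₀ / V = 1340 × 1530 × 10⁻³ / 606.0 = 3.383 kg/(m³·d).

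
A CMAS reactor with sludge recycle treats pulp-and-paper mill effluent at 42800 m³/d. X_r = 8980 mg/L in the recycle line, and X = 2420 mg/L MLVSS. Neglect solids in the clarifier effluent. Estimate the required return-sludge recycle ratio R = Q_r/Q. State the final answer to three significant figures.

R ≈ 0.369

Solids balance on the clarifier gives (1+R)X = R·X_r, so R = X/(X_r − X) = 2420 / (8980 − 2420) = 0.3689.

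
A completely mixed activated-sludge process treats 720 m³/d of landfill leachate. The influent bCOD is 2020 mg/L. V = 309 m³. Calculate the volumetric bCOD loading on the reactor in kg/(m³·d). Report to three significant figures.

L_v = Q S₀ / V = 720 × 2020 × 10⁻³ / 309.0 = 4.707 kg/(m³·d).

L_v ≈ 4.71 kg bCOD/(m³·d)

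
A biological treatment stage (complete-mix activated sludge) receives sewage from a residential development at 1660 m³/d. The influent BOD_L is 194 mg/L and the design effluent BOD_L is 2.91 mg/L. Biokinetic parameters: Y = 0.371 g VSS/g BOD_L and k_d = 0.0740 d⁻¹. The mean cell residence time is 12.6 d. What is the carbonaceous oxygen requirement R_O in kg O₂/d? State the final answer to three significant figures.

The observed yield is Y_obs = Y/(1 + k_d·θ_c) = 0.371 / (1 + 0.0740 × 12.6) = 0.371 / 1.932 = 0.1920 g VSS per g BOD_L removed.
ΔS = 194 − 2.91 = 191.1 mg/L, so the substrate removal rate is 1660 × 191.1/1000 = 317.2 kg BOD_L/d.
Biomass synthesised: P_X = Y_obs × 317.2 = 60.90 kg VSS/d.
R_O = Q·ΔS − 1.42 P_X = 317.2 − 86.48 = 230.7 kg O₂/d.

R_O ≈ 231 kg O₂/d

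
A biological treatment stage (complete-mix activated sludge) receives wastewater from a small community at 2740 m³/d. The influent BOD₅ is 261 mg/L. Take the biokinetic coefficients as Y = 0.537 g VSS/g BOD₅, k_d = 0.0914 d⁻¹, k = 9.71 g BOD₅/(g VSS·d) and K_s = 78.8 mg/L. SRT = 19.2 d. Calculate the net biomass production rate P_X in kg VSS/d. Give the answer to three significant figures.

For a completely mixed reactor with recycle the Lawrence–McCarty relation gives S = K_s·(1 + k_d·θ_c) / [θ_c·(Y·k − k_d) − 1] = 78.8 × (1 + 0.0914 × 19.2) / [19.2 × (0.537 × 9.71 − 0.0914) − 1] = 217.1 / 97.36 = 2.230 mg/L.
Y_obs = Y / (1 + k_d θ_c) = 0.537 / (1 + 0.0914 × 19.2) = 0.537 / 2.755 = 0.1949.
ΔS = 261 − 2.23 = 258.8 mg/L, so the substrate removal rate is 2740 × 258.8/1000 = 709.0 kg BOD₅/d.
Net biomass production P_X = Y_obs × Q·(S₀ − S) = 0.1949 × 709.0 = 138.2 kg VSS/d.

P_X ≈ 138 kg VSS/d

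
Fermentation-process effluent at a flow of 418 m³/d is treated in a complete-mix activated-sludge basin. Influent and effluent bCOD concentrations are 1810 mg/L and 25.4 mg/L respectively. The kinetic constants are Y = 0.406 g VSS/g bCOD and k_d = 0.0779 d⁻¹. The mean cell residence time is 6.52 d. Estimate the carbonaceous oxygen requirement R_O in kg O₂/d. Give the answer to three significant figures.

Observed yield with endogenous decay: Y_obs = Y / (1 + k_d·θ_c) = 0.406 / (1 + 0.0779 × 6.52) = 0.406 / 1.508 = 0.2692 g VSS/g bCOD.
Q·(S₀ − S) = 418 × (1810 − 25.4) × 10⁻³ = 746.0 kg/d removed.
P_X = Y_obs·Q·(S₀ − S) = 0.2692 × 746.0 = 200.8 kg VSS/d.
R_O = Q·(S₀ − S) − 1.42·P_X = 746.0 − 1.42 × 200.8 = 460.8 kg O₂/d.

R_O ≈ 461 kg O₂/d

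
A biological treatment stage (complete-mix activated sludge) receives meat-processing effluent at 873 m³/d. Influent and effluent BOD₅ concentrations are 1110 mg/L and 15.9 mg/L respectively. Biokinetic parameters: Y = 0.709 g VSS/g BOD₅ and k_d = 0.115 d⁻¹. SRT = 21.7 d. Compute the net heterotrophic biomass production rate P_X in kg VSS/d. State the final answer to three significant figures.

The observed yield is Y_obs = Y/(1 + k_d·θ_c) = 0.709 / (1 + 0.115 × 21.7) = 0.709 / 3.495 = 0.2028 g VSS per g BOD₅ removed.
Q·(S₀ − S) = 873 × (1110 − 15.9) × 10⁻³ = 955.1 kg/d removed.
P_X = Y_obs · Q(S₀ − S) = 0.2028 × 955.1 = 193.7 kg VSS/d.

P_X ≈ 194 kg VSS/d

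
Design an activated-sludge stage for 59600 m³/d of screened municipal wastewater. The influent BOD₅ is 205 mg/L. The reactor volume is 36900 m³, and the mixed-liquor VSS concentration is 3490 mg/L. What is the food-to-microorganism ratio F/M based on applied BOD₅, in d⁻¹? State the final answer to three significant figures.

F/M = Q·S₀ / (V·X) = 59600 × 205 / (36900 × 3490) = 0.09487 g BOD₅·(g VSS·d)⁻¹.

F/M ≈ 0.0949 d⁻¹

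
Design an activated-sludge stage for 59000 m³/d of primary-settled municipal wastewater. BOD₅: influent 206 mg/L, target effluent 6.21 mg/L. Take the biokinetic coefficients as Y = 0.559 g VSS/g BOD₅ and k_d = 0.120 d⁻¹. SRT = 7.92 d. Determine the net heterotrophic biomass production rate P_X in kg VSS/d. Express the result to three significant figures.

P_X ≈ 3380 kg VSS/d

The observed yield is Y_obs = Y/(1 + k_d·θ_c) = 0.559 / (1 + 0.120 × 7.92) = 0.559 / 1.950 = 0.2866 g VSS per g BOD₅ removed.
Q·(S₀ − S) = 59000 × (206 − 6.21) × 10⁻³ = 11788 kg/d removed.
Net biomass production P_X = Y_obs × Q·(S₀ − S) = 0.2866 × 11788 = 3378 kg VSS/d.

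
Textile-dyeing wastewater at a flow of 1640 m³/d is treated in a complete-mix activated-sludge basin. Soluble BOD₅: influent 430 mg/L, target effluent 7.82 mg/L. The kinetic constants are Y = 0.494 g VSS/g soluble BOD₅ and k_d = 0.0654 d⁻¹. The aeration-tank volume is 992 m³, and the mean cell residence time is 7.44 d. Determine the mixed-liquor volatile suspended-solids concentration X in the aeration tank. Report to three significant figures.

X ≈ 1730 mg/L

X = Y·Q·ΔS·θ_c / [V·(1 + k_d θ_c)] = 0.494 × 1640 × (430 − 7.82) × 7.44 / [992 × (1 + 0.0654 × 7.44)] = 1726 mg/L.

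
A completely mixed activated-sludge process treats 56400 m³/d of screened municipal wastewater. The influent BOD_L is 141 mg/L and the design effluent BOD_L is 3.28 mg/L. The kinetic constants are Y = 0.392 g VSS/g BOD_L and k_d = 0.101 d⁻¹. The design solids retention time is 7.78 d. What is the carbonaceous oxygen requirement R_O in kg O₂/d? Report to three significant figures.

Y_obs = Y / (1 + k_d θ_c) = 0.392 / (1 + 0.101 × 7.78) = 0.392 / 1.786 = 0.2195.
Mass of BOD_L removed per day: Q(S₀ − S) = 56400 × 137.7 g/m³ = 7767 kg/d.
Net sludge production P_X = 0.2195 × 7767 = 1705 kg VSS/d.
Carbonaceous O₂ demand = substrate oxidised − cell-mass equivalent = 7767 − 1.42 × 1705 = 5346 kg O₂/d.

R_O ≈ 5350 kg O₂/d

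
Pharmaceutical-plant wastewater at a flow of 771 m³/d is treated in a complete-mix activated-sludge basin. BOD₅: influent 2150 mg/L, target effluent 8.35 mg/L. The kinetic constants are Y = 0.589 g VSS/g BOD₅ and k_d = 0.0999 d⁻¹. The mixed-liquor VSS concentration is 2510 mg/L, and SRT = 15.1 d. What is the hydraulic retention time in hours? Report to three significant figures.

τ ≈ 72.6 h

Rearranging the biomass balance for a CMAS with decay, V = Y·Q·ΔS·θ_c / [X·(1+k_d θ_c)] = 0.589 × 771 × (2150 − 8.35) × 15.1 / [2510 × (1 + 0.0999 × 15.1)] = 1.47×10^7 / 6296 = 2332 m³.
HRT = V/Q = 2332 m³ / 771 m³·d⁻¹ = 3.025 d × 24 = 72.60 h.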